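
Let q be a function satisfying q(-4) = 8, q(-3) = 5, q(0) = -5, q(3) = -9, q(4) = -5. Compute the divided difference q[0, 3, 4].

q[0,3] = (-9 - (-5)) / (3 - 0) = -4/3
q[3,4] = (-5 - (-9)) / (4 - 3) = 4
q[0,3,4] = (4 - (-4/3)) / (4 - 0) = 4/3

4/3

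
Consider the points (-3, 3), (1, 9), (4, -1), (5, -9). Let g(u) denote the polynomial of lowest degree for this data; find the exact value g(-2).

L_0(-2) = (-3)·(-6)·(-7)/[(-4)·(-7)·(-8)] = 9/16
L_1(-2) = (1)·(-6)·(-7)/[(4)·(-3)·(-4)] = 7/8
L_2(-2) = (1)·(-3)·(-7)/[(7)·(3)·(-1)] = -1
L_3(-2) = (1)·(-3)·(-6)/[(8)·(4)·(1)] = 9/16
Sum: 3·(9/16) + 9·(7/8) + (-1)·(-1) + (-9)·(9/16) = 11/2

11/2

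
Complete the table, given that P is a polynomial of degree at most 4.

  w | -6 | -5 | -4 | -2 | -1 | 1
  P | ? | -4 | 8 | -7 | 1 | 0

The 5 known values determine P uniquely (degree ≤ 4).
Evaluate each Lagrange basis at w = -6:
L_0(-6) = (-2)·(-4)·(-5)·(-7)/[(-1)·(-3)·(-4)·(-6)] = 35/9
L_1(-6) = (-1)·(-4)·(-5)·(-7)/[(1)·(-2)·(-3)·(-5)] = -14/3
L_2(-6) = (-1)·(-2)·(-5)·(-7)/[(3)·(2)·(-1)·(-3)] = 35/9
L_3(-6) = (-1)·(-2)·(-4)·(-7)/[(4)·(3)·(1)·(-2)] = -7/3
L_4(-6) = (-1)·(-2)·(-4)·(-5)/[(6)·(5)·(3)·(2)] = 2/9
Sum: (-4)·(35/9) + 8·(-14/3) + (-7)·(35/9) + 1·(-7/3) + 0 = -742/9

-742/9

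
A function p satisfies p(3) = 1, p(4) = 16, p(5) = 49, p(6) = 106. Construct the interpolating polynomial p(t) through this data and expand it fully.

L_0(t) = (t - 4)(t - 5)(t - 6) / [-6] = -(1/6)t^3 + (5/2)t^2 - (37/3)t + 20
L_1(t) = (t - 3)(t - 5)(t - 6) / [2] = (1/2)t^3 - 7t^2 + (63/2)t - 45
L_2(t) = (t - 3)(t - 4)(t - 6) / [-2] = -(1/2)t^3 + (13/2)t^2 - 27t + 36
L_3(t) = (t - 3)(t - 4)(t - 5) / [6] = (1/6)t^3 - 2t^2 + (47/6)t - 10
p(t) = 1·L_0 + 16·L_1 + 49·L_2 + 106·L_3
  1·L_0(t) = -(1/6)t^3 + (5/2)t^2 - (37/3)t + 20
  16·L_1(t) = 8t^3 - 112t^2 + 504t - 720
  49·L_2(t) = -(49/2)t^3 + (637/2)t^2 - 1323t + 1764
  106·L_3(t) = (53/3)t^3 - 212t^2 + (2491/3)t - 1060
Adding term by term: t^3 - 3t^2 - t + 4

p(t) = t^3 - 3t^2 - t + 4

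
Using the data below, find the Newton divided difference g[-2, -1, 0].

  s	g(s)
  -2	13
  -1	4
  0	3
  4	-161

4

g[-2,-1] = (4 - 13) / (-1 - (-2)) = -9
g[-1,0] = (3 - 4) / (0 - (-1)) = -1
g[-2,-1,0] = (-1 - (-9)) / (0 - (-2)) = 4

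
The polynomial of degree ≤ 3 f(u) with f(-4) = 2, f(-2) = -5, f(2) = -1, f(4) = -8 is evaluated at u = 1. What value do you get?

-23/16

Evaluate each Lagrange basis at u = 1:
L_0(1) = (3)·(-1)·(-3)/[(-2)·(-6)·(-8)] = -3/32
L_1(1) = (5)·(-1)·(-3)/[(2)·(-4)·(-6)] = 5/16
L_2(1) = (5)·(3)·(-3)/[(6)·(4)·(-2)] = 15/16
L_3(1) = (5)·(3)·(-1)/[(8)·(6)·(2)] = -5/32
Sum: 2·(-3/32) + (-5)·(5/16) + (-1)·(15/16) + (-8)·(-5/32) = -23/16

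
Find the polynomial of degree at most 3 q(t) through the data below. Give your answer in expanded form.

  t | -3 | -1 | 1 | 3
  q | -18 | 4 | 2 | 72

q(t) = 2t^3 + 3t^2 - 3t

Build the Lagrange basis polynomials:
L_0(t) = (t + 1)(t - 1)(t - 3) / [-48] = -(1/48)t^3 + (1/16)t^2 + (1/48)t - 1/16
L_1(t) = (t + 3)(t - 1)(t - 3) / [16] = (1/16)t^3 - (1/16)t^2 - (9/16)t + 9/16
L_2(t) = (t + 3)(t + 1)(t - 3) / [-16] = -(1/16)t^3 - (1/16)t^2 + (9/16)t + 9/16
L_3(t) = (t + 3)(t + 1)(t - 1) / [48] = (1/48)t^3 + (1/16)t^2 - (1/48)t - 1/16
q(t) = (-18)·L_0 + 4·L_1 + 2·L_2 + 72·L_3
  (-18)·L_0(t) = (3/8)t^3 - (9/8)t^2 - (3/8)t + 9/8
  4·L_1(t) = (1/4)t^3 - (1/4)t^2 - (9/4)t + 9/4
  2·L_2(t) = -(1/8)t^3 - (1/8)t^2 + (9/8)t + 9/8
  72·L_3(t) = (3/2)t^3 + (9/2)t^2 - (3/2)t - 9/2
Adding term by term: 2t^3 + 3t^2 - 3t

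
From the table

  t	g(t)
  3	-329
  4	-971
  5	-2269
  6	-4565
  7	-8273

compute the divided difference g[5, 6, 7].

-706

g[5,6] = (-4565 - (-2269)) / (6 - 5) = -2296
g[6,7] = (-8273 - (-4565)) / (7 - 6) = -3708
g[5,6,7] = (-3708 - (-2296)) / (7 - 5) = -706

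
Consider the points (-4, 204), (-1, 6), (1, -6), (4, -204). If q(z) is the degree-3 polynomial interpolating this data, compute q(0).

Evaluate each Lagrange basis at z = 0:
L_0(0) = (1)·(-1)·(-4)/[(-3)·(-5)·(-8)] = -1/30
L_1(0) = (4)·(-1)·(-4)/[(3)·(-2)·(-5)] = 8/15
L_2(0) = (4)·(1)·(-4)/[(5)·(2)·(-3)] = 8/15
L_3(0) = (4)·(1)·(-1)/[(8)·(5)·(3)] = -1/30
Sum: 204·(-1/30) + 6·(8/15) + (-6)·(8/15) + (-204)·(-1/30) = 0

0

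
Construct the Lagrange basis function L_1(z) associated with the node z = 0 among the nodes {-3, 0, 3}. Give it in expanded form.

L_1(z) = (z + 3)(z - 3) / [(3)·(-3)]
       = (z^2 - 9) / (-9)

L_1(z) = -(1/9)z^2 + 1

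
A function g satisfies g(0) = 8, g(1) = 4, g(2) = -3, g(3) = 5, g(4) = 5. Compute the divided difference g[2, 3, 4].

g[2,3] = (5 - (-3)) / (3 - 2) = 8
g[3,4] = (5 - 5) / (4 - 3) = 0
g[2,3,4] = (0 - 8) / (4 - 2) = -4

-4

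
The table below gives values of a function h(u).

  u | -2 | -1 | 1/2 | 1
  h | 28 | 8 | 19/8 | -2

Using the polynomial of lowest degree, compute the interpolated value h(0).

4

L_0(0) = (1)·(-1/2)·(-1)/[(-1)·(-5/2)·(-3)] = -1/15
L_1(0) = (2)·(-1/2)·(-1)/[(1)·(-3/2)·(-2)] = 1/3
L_2(0) = (2)·(1)·(-1)/[(5/2)·(3/2)·(-1/2)] = 16/15
L_3(0) = (2)·(1)·(-1/2)/[(3)·(2)·(1/2)] = -1/3
Sum: 28·(-1/15) + 8·(1/3) + 19/8·(16/15) + (-2)·(-1/3) = 4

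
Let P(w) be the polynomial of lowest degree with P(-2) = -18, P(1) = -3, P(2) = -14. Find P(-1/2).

L_0(-1/2) = (-3/2)·(-5/2)/[(-3)·(-4)] = 5/16
L_1(-1/2) = (3/2)·(-5/2)/[(3)·(-1)] = 5/4
L_2(-1/2) = (3/2)·(-3/2)/[(4)·(1)] = -9/16
Sum: (-18)·(5/16) + (-3)·(5/4) + (-14)·(-9/16) = -3/2

-3/2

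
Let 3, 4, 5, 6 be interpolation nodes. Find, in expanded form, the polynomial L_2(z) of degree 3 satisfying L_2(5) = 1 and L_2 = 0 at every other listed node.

L_2(z) = -(1/2)z^3 + (13/2)z^2 - 27z + 36

L_2(z) = (z - 3)(z - 4)(z - 6) / [(2)·(1)·(-1)]
       = (z^3 - 13z^2 + 54z - 72) / (-2)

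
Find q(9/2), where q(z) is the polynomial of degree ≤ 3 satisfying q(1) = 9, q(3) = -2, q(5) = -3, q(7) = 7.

Evaluate each Lagrange basis at z = 9/2:
L_0(9/2) = (3/2)·(-1/2)·(-5/2)/[(-2)·(-4)·(-6)] = -5/128
L_1(9/2) = (7/2)·(-1/2)·(-5/2)/[(2)·(-2)·(-4)] = 35/128
L_2(9/2) = (7/2)·(3/2)·(-5/2)/[(4)·(2)·(-2)] = 105/128
L_3(9/2) = (7/2)·(3/2)·(-1/2)/[(6)·(4)·(2)] = -7/128
Sum: 9·(-5/128) + (-2)·(35/128) + (-3)·(105/128) + 7·(-7/128) = -479/128

-479/128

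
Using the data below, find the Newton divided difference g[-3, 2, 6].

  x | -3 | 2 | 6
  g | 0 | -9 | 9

7/10

g[-3,2] = (-9 - 0) / (2 - (-3)) = -9/5
g[2,6] = (9 - (-9)) / (6 - 2) = 9/2
g[-3,2,6] = (9/2 - (-9/5)) / (6 - (-3)) = 7/10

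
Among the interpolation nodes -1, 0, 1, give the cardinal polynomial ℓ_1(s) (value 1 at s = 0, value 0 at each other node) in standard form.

ℓ_1(s) = -s^2 + 1

ℓ_1(s) = (s + 1)(s - 1) / [(1)·(-1)]
       = (s^2 - 1) / (-1)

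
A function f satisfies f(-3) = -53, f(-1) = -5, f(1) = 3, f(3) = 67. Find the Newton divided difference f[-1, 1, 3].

f[-1,1] = (3 - (-5)) / (1 - (-1)) = 4
f[1,3] = (67 - 3) / (3 - 1) = 32
f[-1,1,3] = (32 - 4) / (3 - (-1)) = 7

7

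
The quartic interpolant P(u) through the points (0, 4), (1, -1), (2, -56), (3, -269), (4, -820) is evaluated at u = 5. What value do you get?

Using Newton's divided-difference form:
P[0,1] = (-1 - 4) / (1 - 0) = -5
P[1,2] = (-56 - (-1)) / (2 - 1) = -55
P[2,3] = (-269 - (-56)) / (3 - 2) = -213
P[3,4] = (-820 - (-269)) / (4 - 3) = -551
P[0,1,2] = (-55 - (-5)) / (2 - 0) = -25
P[1,2,3] = (-213 - (-55)) / (3 - 1) = -79
P[2,3,4] = (-551 - (-213)) / (4 - 2) = -169
P[0,1,2,3] = (-79 - (-25)) / (3 - 0) = -18
P[1,2,3,4] = (-169 - (-79)) / (4 - 1) = -30
P[0,1,2,3,4] = (-30 - (-18)) / (4 - 0) = -3
P(5) = 4 + (-5)·(5) + (-25)·(5)·(4) + (-18)·(5)·(4)·(3) + (-3)·(5)·(4)·(3)·(2) = -1961

-1961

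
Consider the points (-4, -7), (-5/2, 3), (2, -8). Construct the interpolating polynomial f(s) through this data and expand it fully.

f(s) = -(41/27)s^2 - (173/54)s + 121/27

Newton's divided differences:
f[-4,-5/2] = (3 - (-7)) / (-5/2 - (-4)) = 20/3
f[-5/2,2] = (-8 - 3) / (2 - (-5/2)) = -22/9
f[-4,-5/2,2] = (-22/9 - 20/3) / (2 - (-4)) = -41/27
f(s) = -7 + (20/3)·(s + 4) + (-41/27)·(s + 4)(s + 5/2)
Expanding: f(s) = -(41/27)s^2 - (173/54)s + 121/27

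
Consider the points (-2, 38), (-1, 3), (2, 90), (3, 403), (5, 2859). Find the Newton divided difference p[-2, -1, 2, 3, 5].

4

p[-2,-1] = (3 - 38) / (-1 - (-2)) = -35
p[-1,2] = (90 - 3) / (2 - (-1)) = 29
p[2,3] = (403 - 90) / (3 - 2) = 313
p[3,5] = (2859 - 403) / (5 - 3) = 1228
p[-2,-1,2] = (29 - (-35)) / (2 - (-2)) = 16
p[-1,2,3] = (313 - 29) / (3 - (-1)) = 71
p[2,3,5] = (1228 - 313) / (5 - 2) = 305
p[-2,-1,2,3] = (71 - 16) / (3 - (-2)) = 11
p[-1,2,3,5] = (305 - 71) / (5 - (-1)) = 39
p[-2,-1,2,3,5] = (39 - 11) / (5 - (-2)) = 4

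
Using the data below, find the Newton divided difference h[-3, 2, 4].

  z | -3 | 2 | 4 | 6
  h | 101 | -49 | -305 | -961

-14

h[-3,2] = (-49 - 101) / (2 - (-3)) = -30
h[2,4] = (-305 - (-49)) / (4 - 2) = -128
h[-3,2,4] = (-128 - (-30)) / (4 - (-3)) = -14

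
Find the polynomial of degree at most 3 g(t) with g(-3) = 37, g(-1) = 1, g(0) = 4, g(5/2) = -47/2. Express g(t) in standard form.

L_0(t) = (t + 1)t(t - 5/2) / [-33] = -(1/33)t^3 + (1/22)t^2 + (5/66)t
L_1(t) = (t + 3)t(t - 5/2) / [7] = (1/7)t^3 + (1/14)t^2 - (15/14)t
L_2(t) = (t + 3)(t + 1)(t - 5/2) / [-15/2] = -(2/15)t^3 - (1/5)t^2 + (14/15)t + 1
L_3(t) = (t + 3)(t + 1)t / [385/8] = (8/385)t^3 + (32/385)t^2 + (24/385)t
g(t) = 37·L_0 + 1·L_1 + 4·L_2 + (-47/2)·L_3
  37·L_0(t) = -(37/33)t^3 + (37/22)t^2 + (185/66)t
  1·L_1(t) = (1/7)t^3 + (1/14)t^2 - (15/14)t
  4·L_2(t) = -(8/15)t^3 - (4/5)t^2 + (56/15)t + 4
  (-47/2)·L_3(t) = -(188/385)t^3 - (752/385)t^2 - (564/385)t
Adding term by term: -2t^3 - t^2 + 4t + 4

g(t) = -2t^3 - t^2 + 4t + 4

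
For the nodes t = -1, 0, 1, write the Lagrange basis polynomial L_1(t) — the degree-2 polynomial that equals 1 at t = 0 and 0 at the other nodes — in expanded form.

L_1(t) = (t + 1)(t - 1) / [(1)·(-1)]
       = (t^2 - 1) / (-1)

L_1(t) = -t^2 + 1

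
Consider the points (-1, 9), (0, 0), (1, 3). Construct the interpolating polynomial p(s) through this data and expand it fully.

Newton's divided differences:
p[-1,0] = (0 - 9) / (0 - (-1)) = -9
p[0,1] = (3 - 0) / (1 - 0) = 3
p[-1,0,1] = (3 - (-9)) / (1 - (-1)) = 6
p(s) = 9 + (-9)·(s + 1) + 6·(s + 1)s
Expanding: p(s) = 6s^2 - 3s

p(s) = 6s^2 - 3s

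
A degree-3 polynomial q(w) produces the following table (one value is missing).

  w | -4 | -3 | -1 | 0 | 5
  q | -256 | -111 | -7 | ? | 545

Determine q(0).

The 4 known values determine q uniquely (degree ≤ 3).
L_0(0) = (3)·(1)·(-5)/[(-1)·(-3)·(-9)] = 5/9
L_1(0) = (4)·(1)·(-5)/[(1)·(-2)·(-8)] = -5/4
L_2(0) = (4)·(3)·(-5)/[(3)·(2)·(-6)] = 5/3
L_3(0) = (4)·(3)·(1)/[(9)·(8)·(6)] = 1/36
Sum: (-256)·(5/9) + (-111)·(-5/4) + (-7)·(5/3) + 545·(1/36) = 0

0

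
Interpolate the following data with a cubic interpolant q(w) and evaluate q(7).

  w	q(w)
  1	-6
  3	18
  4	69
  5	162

522

Evaluate each Lagrange basis at w = 7:
L_0(7) = (4)·(3)·(2)/[(-2)·(-3)·(-4)] = -1
L_1(7) = (6)·(3)·(2)/[(2)·(-1)·(-2)] = 9
L_2(7) = (6)·(4)·(2)/[(3)·(1)·(-1)] = -16
L_3(7) = (6)·(4)·(3)/[(4)·(2)·(1)] = 9
Sum: (-6)·(-1) + 18·(9) + 69·(-16) + 162·(9) = 522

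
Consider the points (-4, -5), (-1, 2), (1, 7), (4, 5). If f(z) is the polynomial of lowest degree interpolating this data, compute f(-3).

Evaluate each Lagrange basis at z = -3:
L_0(-3) = (-2)·(-4)·(-7)/[(-3)·(-5)·(-8)] = 7/15
L_1(-3) = (1)·(-4)·(-7)/[(3)·(-2)·(-5)] = 14/15
L_2(-3) = (1)·(-2)·(-7)/[(5)·(2)·(-3)] = -7/15
L_3(-3) = (1)·(-2)·(-4)/[(8)·(5)·(3)] = 1/15
Sum: (-5)·(7/15) + 2·(14/15) + 7·(-7/15) + 5·(1/15) = -17/5

-17/5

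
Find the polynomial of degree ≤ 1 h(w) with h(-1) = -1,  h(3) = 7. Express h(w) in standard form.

Build the Lagrange basis polynomials:
L_0(w) = (w - 3) / [-4] = -(1/4)w + 3/4
L_1(w) = (w + 1) / [4] = (1/4)w + 1/4
h(w) = (-1)·L_0 + 7·L_1
  (-1)·L_0(w) = (1/4)w - 3/4
  7·L_1(w) = (7/4)w + 7/4
Adding term by term: 2w + 1

h(w) = 2w + 1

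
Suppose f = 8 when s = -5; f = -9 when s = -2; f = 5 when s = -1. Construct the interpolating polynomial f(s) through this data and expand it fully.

Newton's divided differences:
f[-5,-2] = (-9 - 8) / (-2 - (-5)) = -17/3
f[-2,-1] = (5 - (-9)) / (-1 - (-2)) = 14
f[-5,-2,-1] = (14 - (-17/3)) / (-1 - (-5)) = 59/12
f(s) = 8 + (-17/3)·(s + 5) + (59/12)·(s + 5)(s + 2)
Expanding: f(s) = (59/12)s^2 + (115/4)s + 173/6

f(s) = (59/12)s^2 + (115/4)s + 173/6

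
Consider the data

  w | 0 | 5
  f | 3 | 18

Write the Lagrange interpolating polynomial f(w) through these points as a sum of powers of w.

L_0(w) = (w - 5) / [-5] = -(1/5)w + 1
L_1(w) = w / [5] = (1/5)w
f(w) = 3·L_0 + 18·L_1
  3·L_0(w) = -(3/5)w + 3
  18·L_1(w) = (18/5)w
Adding term by term: 3w + 3

f(w) = 3w + 3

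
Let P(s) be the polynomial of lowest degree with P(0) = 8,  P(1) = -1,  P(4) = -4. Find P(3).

-7

Evaluate each Lagrange basis at s = 3:
L_0(3) = (2)·(-1)/[(-1)·(-4)] = -1/2
L_1(3) = (3)·(-1)/[(1)·(-3)] = 1
L_2(3) = (3)·(2)/[(4)·(3)] = 1/2
Sum: 8·(-1/2) + (-1)·(1) + (-4)·(1/2) = -7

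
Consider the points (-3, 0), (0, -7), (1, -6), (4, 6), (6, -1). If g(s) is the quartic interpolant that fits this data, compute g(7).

Evaluate each Lagrange basis at s = 7:
L_0(7) = (7)·(6)·(3)·(1)/[(-3)·(-4)·(-7)·(-9)] = 1/6
L_1(7) = (10)·(6)·(3)·(1)/[(3)·(-1)·(-4)·(-6)] = -5/2
L_2(7) = (10)·(7)·(3)·(1)/[(4)·(1)·(-3)·(-5)] = 7/2
L_3(7) = (10)·(7)·(6)·(1)/[(7)·(4)·(3)·(-2)] = -5/2
L_4(7) = (10)·(7)·(6)·(3)/[(9)·(6)·(5)·(2)] = 7/3
Sum: 0 + (-7)·(-5/2) + (-6)·(7/2) + 6·(-5/2) + (-1)·(7/3) = -125/6

-125/6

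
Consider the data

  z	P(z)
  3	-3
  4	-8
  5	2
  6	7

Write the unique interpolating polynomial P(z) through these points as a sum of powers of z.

L_0(z) = (z - 4)(z - 5)(z - 6) / [-6] = -(1/6)z^3 + (5/2)z^2 - (37/3)z + 20
L_1(z) = (z - 3)(z - 5)(z - 6) / [2] = (1/2)z^3 - 7z^2 + (63/2)z - 45
L_2(z) = (z - 3)(z - 4)(z - 6) / [-2] = -(1/2)z^3 + (13/2)z^2 - 27z + 36
L_3(z) = (z - 3)(z - 4)(z - 5) / [6] = (1/6)z^3 - 2z^2 + (47/6)z - 10
P(z) = (-3)·L_0 + (-8)·L_1 + 2·L_2 + 7·L_3
  (-3)·L_0(z) = (1/2)z^3 - (15/2)z^2 + 37z - 60
  (-8)·L_1(z) = -4z^3 + 56z^2 - 252z + 360
  2·L_2(z) = -z^3 + 13z^2 - 54z + 72
  7·L_3(z) = (7/6)z^3 - 14z^2 + (329/6)z - 70
Adding term by term: -(10/3)z^3 + (95/2)z^2 - (1285/6)z + 302

P(z) = -(10/3)z^3 + (95/2)z^2 - (1285/6)z + 302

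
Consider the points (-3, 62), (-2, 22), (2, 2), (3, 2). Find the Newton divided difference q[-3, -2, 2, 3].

q[-3,-2] = (22 - 62) / (-2 - (-3)) = -40
q[-2,2] = (2 - 22) / (2 - (-2)) = -5
q[2,3] = (2 - 2) / (3 - 2) = 0
q[-3,-2,2] = (-5 - (-40)) / (2 - (-3)) = 7
q[-2,2,3] = (0 - (-5)) / (3 - (-2)) = 1
q[-3,-2,2,3] = (1 - 7) / (3 - (-3)) = -1

-1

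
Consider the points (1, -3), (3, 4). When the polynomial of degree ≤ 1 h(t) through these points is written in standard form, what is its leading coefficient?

7/2

L_0(t) = (t - 3) / [-2] = -(1/2)t + 3/2
L_1(t) = (t - 1) / [2] = (1/2)t - 1/2
h(t) = (-3)·L_0 + 4·L_1
Only the coefficient of t is needed; take it from each L_i and combine:
(-3)·(-1/2) + 4·(1/2) = 7/2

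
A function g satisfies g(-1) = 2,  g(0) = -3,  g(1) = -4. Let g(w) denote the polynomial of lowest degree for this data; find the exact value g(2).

Using Newton's divided-difference form:
g[-1,0] = (-3 - 2) / (0 - (-1)) = -5
g[0,1] = (-4 - (-3)) / (1 - 0) = -1
g[-1,0,1] = (-1 - (-5)) / (1 - (-1)) = 2
g(2) = 2 + (-5)·(3) + 2·(3)·(2) = -1

-1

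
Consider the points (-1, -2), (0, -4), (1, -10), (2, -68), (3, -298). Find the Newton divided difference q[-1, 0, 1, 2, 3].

q[-1,0] = (-4 - (-2)) / (0 - (-1)) = -2
q[0,1] = (-10 - (-4)) / (1 - 0) = -6
q[1,2] = (-68 - (-10)) / (2 - 1) = -58
q[2,3] = (-298 - (-68)) / (3 - 2) = -230
q[-1,0,1] = (-6 - (-2)) / (1 - (-1)) = -2
q[0,1,2] = (-58 - (-6)) / (2 - 0) = -26
q[1,2,3] = (-230 - (-58)) / (3 - 1) = -86
q[-1,0,1,2] = (-26 - (-2)) / (2 - (-1)) = -8
q[0,1,2,3] = (-86 - (-26)) / (3 - 0) = -20
q[-1,0,1,2,3] = (-20 - (-8)) / (3 - (-1)) = -3

-3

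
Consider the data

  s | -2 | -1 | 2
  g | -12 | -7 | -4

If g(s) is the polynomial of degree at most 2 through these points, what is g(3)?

Evaluate each Lagrange basis at s = 3:
L_0(3) = (4)·(1)/[(-1)·(-4)] = 1
L_1(3) = (5)·(1)/[(1)·(-3)] = -5/3
L_2(3) = (5)·(4)/[(4)·(3)] = 5/3
Sum: (-12)·(1) + (-7)·(-5/3) + (-4)·(5/3) = -7

-7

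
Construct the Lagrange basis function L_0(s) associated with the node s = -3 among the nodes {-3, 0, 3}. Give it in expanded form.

L_0(s) = s(s - 3) / [(-3)·(-6)]
       = (s^2 - 3s) / (18)

L_0(s) = (1/18)s^2 - (1/6)s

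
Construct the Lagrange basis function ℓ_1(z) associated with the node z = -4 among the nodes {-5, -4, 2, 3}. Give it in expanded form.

ℓ_1(z) = (1/42)z^3 - (19/42)z + 5/7

ℓ_1(z) = (z + 5)(z - 2)(z - 3) / [(1)·(-6)·(-7)]
       = (z^3 - 19z + 30) / (42)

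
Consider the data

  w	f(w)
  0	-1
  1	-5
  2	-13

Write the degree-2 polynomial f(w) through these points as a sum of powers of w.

f(w) = -2w^2 - 2w - 1

Newton's divided differences:
f[0,1] = (-5 - (-1)) / (1 - 0) = -4
f[1,2] = (-13 - (-5)) / (2 - 1) = -8
f[0,1,2] = (-8 - (-4)) / (2 - 0) = -2
f(w) = -1 + (-4)·w + (-2)·w(w - 1)
Expanding: f(w) = -2w^2 - 2w - 1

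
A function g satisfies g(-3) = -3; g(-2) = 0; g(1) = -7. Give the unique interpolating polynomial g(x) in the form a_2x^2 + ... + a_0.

Build the Lagrange basis polynomials:
L_0(x) = (x + 2)(x - 1) / [4] = (1/4)x^2 + (1/4)x - 1/2
L_1(x) = (x + 3)(x - 1) / [-3] = -(1/3)x^2 - (2/3)x + 1
L_2(x) = (x + 3)(x + 2) / [12] = (1/12)x^2 + (5/12)x + 1/2
g(x) = (-3)·L_0 + 0·L_1 + (-7)·L_2
  (-3)·L_0(x) = -(3/4)x^2 - (3/4)x + 3/2
  0·L_1(x) = 0
  (-7)·L_2(x) = -(7/12)x^2 - (35/12)x - 7/2
Adding term by term: -(4/3)x^2 - (11/3)x - 2

g(x) = -(4/3)x^2 - (11/3)x - 2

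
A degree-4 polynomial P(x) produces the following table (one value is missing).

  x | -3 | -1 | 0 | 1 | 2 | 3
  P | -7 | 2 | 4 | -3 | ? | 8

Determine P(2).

The 5 known values determine P uniquely (degree ≤ 4).
Evaluate each Lagrange basis at x = 2:
L_0(2) = (3)·(2)·(1)·(-1)/[(-2)·(-3)·(-4)·(-6)] = -1/24
L_1(2) = (5)·(2)·(1)·(-1)/[(2)·(-1)·(-2)·(-4)] = 5/8
L_2(2) = (5)·(3)·(1)·(-1)/[(3)·(1)·(-1)·(-3)] = -5/3
L_3(2) = (5)·(3)·(2)·(-1)/[(4)·(2)·(1)·(-2)] = 15/8
L_4(2) = (5)·(3)·(2)·(1)/[(6)·(4)·(3)·(2)] = 5/24
Sum: (-7)·(-1/24) + 2·(5/8) + 4·(-5/3) + (-3)·(15/8) + 8·(5/24) = -109/12

-109/12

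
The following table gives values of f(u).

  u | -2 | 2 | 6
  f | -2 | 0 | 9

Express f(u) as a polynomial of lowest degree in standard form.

Newton's divided differences:
f[-2,2] = (0 - (-2)) / (2 - (-2)) = 1/2
f[2,6] = (9 - 0) / (6 - 2) = 9/4
f[-2,2,6] = (9/4 - 1/2) / (6 - (-2)) = 7/32
f(u) = -2 + (1/2)·(u + 2) + (7/32)·(u + 2)(u - 2)
Expanding: f(u) = (7/32)u^2 + (1/2)u - 15/8

f(u) = (7/32)u^2 + (1/2)u - 15/8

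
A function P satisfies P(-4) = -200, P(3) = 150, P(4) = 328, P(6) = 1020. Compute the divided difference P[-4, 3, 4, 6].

P[-4,3] = (150 - (-200)) / (3 - (-4)) = 50
P[3,4] = (328 - 150) / (4 - 3) = 178
P[4,6] = (1020 - 328) / (6 - 4) = 346
P[-4,3,4] = (178 - 50) / (4 - (-4)) = 16
P[3,4,6] = (346 - 178) / (6 - 3) = 56
P[-4,3,4,6] = (56 - 16) / (6 - (-4)) = 4

4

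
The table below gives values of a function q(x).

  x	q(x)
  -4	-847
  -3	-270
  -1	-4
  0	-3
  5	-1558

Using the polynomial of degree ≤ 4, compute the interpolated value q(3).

L_0(3) = (6)·(4)·(3)·(-2)/[(-1)·(-3)·(-4)·(-9)] = -4/3
L_1(3) = (7)·(4)·(3)·(-2)/[(1)·(-2)·(-3)·(-8)] = 7/2
L_2(3) = (7)·(6)·(3)·(-2)/[(3)·(2)·(-1)·(-6)] = -7
L_3(3) = (7)·(6)·(4)·(-2)/[(4)·(3)·(1)·(-5)] = 28/5
L_4(3) = (7)·(6)·(4)·(3)/[(9)·(8)·(6)·(5)] = 7/30
Sum: (-847)·(-4/3) + (-270)·(7/2) + (-4)·(-7) + (-3)·(28/5) + (-1558)·(7/30) = -168

-168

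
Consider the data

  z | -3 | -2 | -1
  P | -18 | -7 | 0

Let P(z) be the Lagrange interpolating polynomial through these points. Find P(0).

Evaluate each Lagrange basis at z = 0:
L_0(0) = (2)·(1)/[(-1)·(-2)] = 1
L_1(0) = (3)·(1)/[(1)·(-1)] = -3
L_2(0) = (3)·(2)/[(2)·(1)] = 3
Sum: (-18)·(1) + (-7)·(-3) + 0 = 3

3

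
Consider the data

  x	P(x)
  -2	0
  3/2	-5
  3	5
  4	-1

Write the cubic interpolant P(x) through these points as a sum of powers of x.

Build the Lagrange basis polynomials:
L_0(x) = (x - 3/2)(x - 3)(x - 4) / [-105] = -(1/105)x^3 + (17/210)x^2 - (3/14)x + 6/35
L_1(x) = (x + 2)(x - 3)(x - 4) / [105/8] = (8/105)x^3 - (8/21)x^2 - (16/105)x + 64/35
L_2(x) = (x + 2)(x - 3/2)(x - 4) / [-15/2] = -(2/15)x^3 + (7/15)x^2 + (2/3)x - 8/5
L_3(x) = (x + 2)(x - 3/2)(x - 3) / [15] = (1/15)x^3 - (1/6)x^2 - (3/10)x + 3/5
P(x) = 0·L_0 + (-5)·L_1 + 5·L_2 + (-1)·L_3
  0·L_0(x) = 0
  (-5)·L_1(x) = -(8/21)x^3 + (40/21)x^2 + (16/21)x - 64/7
  5·L_2(x) = -(2/3)x^3 + (7/3)x^2 + (10/3)x - 8
  (-1)·L_3(x) = -(1/15)x^3 + (1/6)x^2 + (3/10)x - 3/5
Adding term by term: -(39/35)x^3 + (185/42)x^2 + (923/210)x - 621/35

P(x) = -(39/35)x^3 + (185/42)x^2 + (923/210)x - 621/35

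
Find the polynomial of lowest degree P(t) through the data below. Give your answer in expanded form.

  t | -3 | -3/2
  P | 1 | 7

L_0(t) = (t + 3/2) / [-3/2] = -(2/3)t - 1
L_1(t) = (t + 3) / [3/2] = (2/3)t + 2
P(t) = 1·L_0 + 7·L_1
  1·L_0(t) = -(2/3)t - 1
  7·L_1(t) = (14/3)t + 14
Adding term by term: 4t + 13

P(t) = 4t + 13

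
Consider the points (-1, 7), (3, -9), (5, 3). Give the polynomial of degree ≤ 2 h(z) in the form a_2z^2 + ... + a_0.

Newton's divided differences:
h[-1,3] = (-9 - 7) / (3 - (-1)) = -4
h[3,5] = (3 - (-9)) / (5 - 3) = 6
h[-1,3,5] = (6 - (-4)) / (5 - (-1)) = 5/3
h(z) = 7 + (-4)·(z + 1) + (5/3)·(z + 1)(z - 3)
Expanding: h(z) = (5/3)z^2 - (22/3)z - 2

h(z) = (5/3)z^2 - (22/3)z - 2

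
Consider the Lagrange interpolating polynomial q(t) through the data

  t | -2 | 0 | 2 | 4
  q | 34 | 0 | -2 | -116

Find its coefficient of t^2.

4

Build the Lagrange basis polynomials:
L_0(t) = t(t - 2)(t - 4) / [-48] = -(1/48)t^3 + (1/8)t^2 - (1/6)t
L_1(t) = (t + 2)(t - 2)(t - 4) / [16] = (1/16)t^3 - (1/4)t^2 - (1/4)t + 1
L_2(t) = (t + 2)t(t - 4) / [-16] = -(1/16)t^3 + (1/8)t^2 + (1/2)t
L_3(t) = (t + 2)t(t - 2) / [48] = (1/48)t^3 - (1/12)t
q(t) = 34·L_0 + 0·L_1 + (-2)·L_2 + (-116)·L_3
Only the coefficient of t^2 is needed; take it from each L_i and combine:
34·(1/8) + 0·(-1/4) + (-2)·(1/8) + (-116)·(0) = 4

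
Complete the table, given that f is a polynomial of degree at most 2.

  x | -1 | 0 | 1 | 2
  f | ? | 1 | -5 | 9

The 3 known values determine f uniquely (degree ≤ 2).
L_0(-1) = (-2)·(-3)/[(-1)·(-2)] = 3
L_1(-1) = (-1)·(-3)/[(1)·(-1)] = -3
L_2(-1) = (-1)·(-2)/[(2)·(1)] = 1
Sum: 1·(3) + (-5)·(-3) + 9·(1) = 27

27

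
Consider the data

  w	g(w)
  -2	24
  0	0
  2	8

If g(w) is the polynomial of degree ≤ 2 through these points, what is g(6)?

Evaluate each Lagrange basis at w = 6:
L_0(6) = (6)·(4)/[(-2)·(-4)] = 3
L_1(6) = (8)·(4)/[(2)·(-2)] = -8
L_2(6) = (8)·(6)/[(4)·(2)] = 6
Sum: 24·(3) + 0 + 8·(6) = 120

120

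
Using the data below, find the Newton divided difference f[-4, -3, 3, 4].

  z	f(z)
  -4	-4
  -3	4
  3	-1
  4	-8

1/21

f[-4,-3] = (4 - (-4)) / (-3 - (-4)) = 8
f[-3,3] = (-1 - 4) / (3 - (-3)) = -5/6
f[3,4] = (-8 - (-1)) / (4 - 3) = -7
f[-4,-3,3] = (-5/6 - 8) / (3 - (-4)) = -53/42
f[-3,3,4] = (-7 - (-5/6)) / (4 - (-3)) = -37/42
f[-4,-3,3,4] = (-37/42 - (-53/42)) / (4 - (-4)) = 1/21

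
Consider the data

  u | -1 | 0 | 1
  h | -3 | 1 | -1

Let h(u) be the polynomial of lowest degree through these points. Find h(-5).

Evaluate each Lagrange basis at u = -5:
L_0(-5) = (-5)·(-6)/[(-1)·(-2)] = 15
L_1(-5) = (-4)·(-6)/[(1)·(-1)] = -24
L_2(-5) = (-4)·(-5)/[(2)·(1)] = 10
Sum: (-3)·(15) + 1·(-24) + (-1)·(10) = -79

-79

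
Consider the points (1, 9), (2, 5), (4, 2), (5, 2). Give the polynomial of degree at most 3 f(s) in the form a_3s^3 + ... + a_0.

f(s) = -(1/12)s^3 + (17/12)s^2 - (23/3)s + 46/3

Build the Lagrange basis polynomials:
L_0(s) = (s - 2)(s - 4)(s - 5) / [-12] = -(1/12)s^3 + (11/12)s^2 - (19/6)s + 10/3
L_1(s) = (s - 1)(s - 4)(s - 5) / [6] = (1/6)s^3 - (5/3)s^2 + (29/6)s - 10/3
L_2(s) = (s - 1)(s - 2)(s - 5) / [-6] = -(1/6)s^3 + (4/3)s^2 - (17/6)s + 5/3
L_3(s) = (s - 1)(s - 2)(s - 4) / [12] = (1/12)s^3 - (7/12)s^2 + (7/6)s - 2/3
f(s) = 9·L_0 + 5·L_1 + 2·L_2 + 2·L_3
  9·L_0(s) = -(3/4)s^3 + (33/4)s^2 - (57/2)s + 30
  5·L_1(s) = (5/6)s^3 - (25/3)s^2 + (145/6)s - 50/3
  2·L_2(s) = -(1/3)s^3 + (8/3)s^2 - (17/3)s + 10/3
  2·L_3(s) = (1/6)s^3 - (7/6)s^2 + (7/3)s - 4/3
Adding term by term: -(1/12)s^3 + (17/12)s^2 - (23/3)s + 46/3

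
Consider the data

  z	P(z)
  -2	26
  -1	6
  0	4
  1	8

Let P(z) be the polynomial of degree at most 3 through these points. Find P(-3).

L_0(-3) = (-2)·(-3)·(-4)/[(-1)·(-2)·(-3)] = 4
L_1(-3) = (-1)·(-3)·(-4)/[(1)·(-1)·(-2)] = -6
L_2(-3) = (-1)·(-2)·(-4)/[(2)·(1)·(-1)] = 4
L_3(-3) = (-1)·(-2)·(-3)/[(3)·(2)·(1)] = -1
Sum: 26·(4) + 6·(-6) + 4·(4) + 8·(-1) = 76

76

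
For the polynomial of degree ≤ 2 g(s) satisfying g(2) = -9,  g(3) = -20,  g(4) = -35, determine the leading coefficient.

-2

Build the Lagrange basis polynomials:
L_0(s) = (s - 3)(s - 4) / [2] = (1/2)s^2 - (7/2)s + 6
L_1(s) = (s - 2)(s - 4) / [-1] = -s^2 + 6s - 8
L_2(s) = (s - 2)(s - 3) / [2] = (1/2)s^2 - (5/2)s + 3
g(s) = (-9)·L_0 + (-20)·L_1 + (-35)·L_2
Only the coefficient of s^2 is needed; take it from each L_i and combine:
(-9)·(1/2) + (-20)·(-1) + (-35)·(1/2) = -2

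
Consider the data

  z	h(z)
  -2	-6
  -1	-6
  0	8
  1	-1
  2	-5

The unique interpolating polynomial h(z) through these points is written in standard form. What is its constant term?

L_0(z) = (z + 1)z(z - 1)(z - 2) / [24] = (1/24)z^4 - (1/12)z^3 - (1/24)z^2 + (1/12)z
L_1(z) = (z + 2)z(z - 1)(z - 2) / [-6] = -(1/6)z^4 + (1/6)z^3 + (2/3)z^2 - (2/3)z
L_2(z) = (z + 2)(z + 1)(z - 1)(z - 2) / [4] = (1/4)z^4 - (5/4)z^2 + 1
L_3(z) = (z + 2)(z + 1)z(z - 2) / [-6] = -(1/6)z^4 - (1/6)z^3 + (2/3)z^2 + (2/3)z
L_4(z) = (z + 2)(z + 1)z(z - 1) / [24] = (1/24)z^4 + (1/12)z^3 - (1/24)z^2 - (1/12)z
h(z) = (-6)·L_0 + (-6)·L_1 + 8·L_2 + (-1)·L_3 + (-5)·L_4
Only the constant term is needed; take it from each L_i and combine:
(-6)·(0) + (-6)·(0) + 8·(1) + (-1)·(0) + (-5)·(0) = 8

8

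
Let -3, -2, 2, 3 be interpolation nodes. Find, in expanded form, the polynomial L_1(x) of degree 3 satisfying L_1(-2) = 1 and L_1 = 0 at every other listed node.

L_1(x) = (x + 3)(x - 2)(x - 3) / [(1)·(-4)·(-5)]
       = (x^3 - 2x^2 - 9x + 18) / (20)

L_1(x) = (1/20)x^3 - (1/10)x^2 - (9/20)x + 9/10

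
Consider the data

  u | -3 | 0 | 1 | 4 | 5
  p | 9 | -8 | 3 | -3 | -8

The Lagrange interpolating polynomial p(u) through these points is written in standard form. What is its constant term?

-8

Build the Lagrange basis polynomials:
L_0(u) = u(u - 1)(u - 4)(u - 5) / [672] = (1/672)u^4 - (5/336)u^3 + (29/672)u^2 - (5/168)u
L_1(u) = (u + 3)(u - 1)(u - 4)(u - 5) / [-60] = -(1/60)u^4 + (7/60)u^3 + (1/60)u^2 - (67/60)u + 1
L_2(u) = (u + 3)u(u - 4)(u - 5) / [48] = (1/48)u^4 - (1/8)u^3 - (7/48)u^2 + (5/4)u
L_3(u) = (u + 3)u(u - 1)(u - 5) / [-84] = -(1/84)u^4 + (1/28)u^3 + (13/84)u^2 - (5/28)u
L_4(u) = (u + 3)u(u - 1)(u - 4) / [160] = (1/160)u^4 - (1/80)u^3 - (11/160)u^2 + (3/40)u
p(u) = 9·L_0 + (-8)·L_1 + 3·L_2 + (-3)·L_3 + (-8)·L_4
Only the constant term is needed; take it from each L_i and combine:
9·(0) + (-8)·(1) + 3·(0) + (-3)·(0) + (-8)·(0) = -8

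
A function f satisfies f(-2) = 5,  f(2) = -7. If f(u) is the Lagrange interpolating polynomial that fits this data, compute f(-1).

Evaluate each Lagrange basis at u = -1:
L_0(-1) = (-3)/[(-4)] = 3/4
L_1(-1) = (1)/[(4)] = 1/4
Sum: 5·(3/4) + (-7)·(1/4) = 2

2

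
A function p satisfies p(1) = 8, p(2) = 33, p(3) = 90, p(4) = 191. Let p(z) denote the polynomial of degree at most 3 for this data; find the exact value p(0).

L_0(0) = (-2)·(-3)·(-4)/[(-1)·(-2)·(-3)] = 4
L_1(0) = (-1)·(-3)·(-4)/[(1)·(-1)·(-2)] = -6
L_2(0) = (-1)·(-2)·(-4)/[(2)·(1)·(-1)] = 4
L_3(0) = (-1)·(-2)·(-3)/[(3)·(2)·(1)] = -1
Sum: 8·(4) + 33·(-6) + 90·(4) + 191·(-1) = 3

3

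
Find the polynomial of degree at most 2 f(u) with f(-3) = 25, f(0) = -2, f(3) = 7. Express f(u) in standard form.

Newton's divided differences:
f[-3,0] = (-2 - 25) / (0 - (-3)) = -9
f[0,3] = (7 - (-2)) / (3 - 0) = 3
f[-3,0,3] = (3 - (-9)) / (3 - (-3)) = 2
f(u) = 25 + (-9)·(u + 3) + 2·(u + 3)u
Expanding: f(u) = 2u^2 - 3u - 2

f(u) = 2u^2 - 3u - 2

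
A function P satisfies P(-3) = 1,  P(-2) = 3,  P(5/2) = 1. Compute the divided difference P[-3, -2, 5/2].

-4/9

P[-3,-2] = (3 - 1) / (-2 - (-3)) = 2
P[-2,5/2] = (1 - 3) / (5/2 - (-2)) = -4/9
P[-3,-2,5/2] = (-4/9 - 2) / (5/2 - (-3)) = -4/9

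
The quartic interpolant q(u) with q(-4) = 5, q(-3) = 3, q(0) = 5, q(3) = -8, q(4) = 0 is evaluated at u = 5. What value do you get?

55/2

Using Newton's divided-difference form:
q[-4,-3] = (3 - 5) / (-3 - (-4)) = -2
q[-3,0] = (5 - 3) / (0 - (-3)) = 2/3
q[0,3] = (-8 - 5) / (3 - 0) = -13/3
q[3,4] = (0 - (-8)) / (4 - 3) = 8
q[-4,-3,0] = (2/3 - (-2)) / (0 - (-4)) = 2/3
q[-3,0,3] = (-13/3 - 2/3) / (3 - (-3)) = -5/6
q[0,3,4] = (8 - (-13/3)) / (4 - 0) = 37/12
q[-4,-3,0,3] = (-5/6 - 2/3) / (3 - (-4)) = -3/14
q[-3,0,3,4] = (37/12 - (-5/6)) / (4 - (-3)) = 47/84
q[-4,-3,0,3,4] = (47/84 - (-3/14)) / (4 - (-4)) = 65/672
q(5) = 5 + (-2)·(9) + (2/3)·(9)·(8) + (-3/14)·(9)·(8)·(5) + (65/672)·(9)·(8)·(5)·(2) = 55/2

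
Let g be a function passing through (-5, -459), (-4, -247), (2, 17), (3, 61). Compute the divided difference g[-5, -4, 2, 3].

g[-5,-4] = (-247 - (-459)) / (-4 - (-5)) = 212
g[-4,2] = (17 - (-247)) / (2 - (-4)) = 44
g[2,3] = (61 - 17) / (3 - 2) = 44
g[-5,-4,2] = (44 - 212) / (2 - (-5)) = -24
g[-4,2,3] = (44 - 44) / (3 - (-4)) = 0
g[-5,-4,2,3] = (0 - (-24)) / (3 - (-5)) = 3

3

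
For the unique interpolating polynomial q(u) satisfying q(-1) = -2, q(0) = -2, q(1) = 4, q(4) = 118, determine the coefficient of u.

2

Build the Lagrange basis polynomials:
L_0(u) = u(u - 1)(u - 4) / [-10] = -(1/10)u^3 + (1/2)u^2 - (2/5)u
L_1(u) = (u + 1)(u - 1)(u - 4) / [4] = (1/4)u^3 - u^2 - (1/4)u + 1
L_2(u) = (u + 1)u(u - 4) / [-6] = -(1/6)u^3 + (1/2)u^2 + (2/3)u
L_3(u) = (u + 1)u(u - 1) / [60] = (1/60)u^3 - (1/60)u
q(u) = (-2)·L_0 + (-2)·L_1 + 4·L_2 + 118·L_3
Only the coefficient of u is needed; take it from each L_i and combine:
(-2)·(-2/5) + (-2)·(-1/4) + 4·(2/3) + 118·(-1/60) = 2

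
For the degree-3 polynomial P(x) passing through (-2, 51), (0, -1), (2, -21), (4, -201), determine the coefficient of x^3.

The leading coefficient equals the top divided difference P[-2,0,2,4].
P[-2,0] = (-1 - 51) / (0 - (-2)) = -26
P[0,2] = (-21 - (-1)) / (2 - 0) = -10
P[2,4] = (-201 - (-21)) / (4 - 2) = -90
P[-2,0,2] = (-10 - (-26)) / (2 - (-2)) = 4
P[0,2,4] = (-90 - (-10)) / (4 - 0) = -20
P[-2,0,2,4] = (-20 - 4) / (4 - (-2)) = -4

-4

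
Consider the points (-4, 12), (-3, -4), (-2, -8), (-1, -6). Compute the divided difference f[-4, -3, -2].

f[-4,-3] = (-4 - 12) / (-3 - (-4)) = -16
f[-3,-2] = (-8 - (-4)) / (-2 - (-3)) = -4
f[-4,-3,-2] = (-4 - (-16)) / (-2 - (-4)) = 6

6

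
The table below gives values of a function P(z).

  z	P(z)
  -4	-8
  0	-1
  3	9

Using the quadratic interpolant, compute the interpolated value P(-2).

-227/42

Using Newton's divided-difference form:
P[-4,0] = (-1 - (-8)) / (0 - (-4)) = 7/4
P[0,3] = (9 - (-1)) / (3 - 0) = 10/3
P[-4,0,3] = (10/3 - 7/4) / (3 - (-4)) = 19/84
P(-2) = -8 + (7/4)·(2) + (19/84)·(2)·(-2) = -227/42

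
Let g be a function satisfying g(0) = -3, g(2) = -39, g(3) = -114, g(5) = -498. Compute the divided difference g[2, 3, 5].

-39

g[2,3] = (-114 - (-39)) / (3 - 2) = -75
g[3,5] = (-498 - (-114)) / (5 - 3) = -192
g[2,3,5] = (-192 - (-75)) / (5 - 2) = -39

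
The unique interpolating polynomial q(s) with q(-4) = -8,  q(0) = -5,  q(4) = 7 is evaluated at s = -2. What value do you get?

Evaluate each Lagrange basis at s = -2:
L_0(-2) = (-2)·(-6)/[(-4)·(-8)] = 3/8
L_1(-2) = (2)·(-6)/[(4)·(-4)] = 3/4
L_2(-2) = (2)·(-2)/[(8)·(4)] = -1/8
Sum: (-8)·(3/8) + (-5)·(3/4) + 7·(-1/8) = -61/8

-61/8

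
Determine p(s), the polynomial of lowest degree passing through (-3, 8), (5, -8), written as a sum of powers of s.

p(s) = -2s + 2

Build the Lagrange basis polynomials:
L_0(s) = (s - 5) / [-8] = -(1/8)s + 5/8
L_1(s) = (s + 3) / [8] = (1/8)s + 3/8
p(s) = 8·L_0 + (-8)·L_1
  8·L_0(s) = -s + 5
  (-8)·L_1(s) = -s - 3
Adding term by term: -2s + 2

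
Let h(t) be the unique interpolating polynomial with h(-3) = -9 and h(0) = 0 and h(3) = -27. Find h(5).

-65

Evaluate each Lagrange basis at t = 5:
L_0(5) = (5)·(2)/[(-3)·(-6)] = 5/9
L_1(5) = (8)·(2)/[(3)·(-3)] = -16/9
L_2(5) = (8)·(5)/[(6)·(3)] = 20/9
Sum: (-9)·(5/9) + 0 + (-27)·(20/9) = -65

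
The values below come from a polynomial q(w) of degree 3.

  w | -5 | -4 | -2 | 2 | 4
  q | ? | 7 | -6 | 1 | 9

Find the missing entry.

The 4 known values determine q uniquely (degree ≤ 3).
L_0(-5) = (-3)·(-7)·(-9)/[(-2)·(-6)·(-8)] = 63/32
L_1(-5) = (-1)·(-7)·(-9)/[(2)·(-4)·(-6)] = -21/16
L_2(-5) = (-1)·(-3)·(-9)/[(6)·(4)·(-2)] = 9/16
L_3(-5) = (-1)·(-3)·(-7)/[(8)·(6)·(2)] = -7/32
Sum: 7·(63/32) + (-6)·(-21/16) + 1·(9/16) + 9·(-7/32) = 81/4

81/4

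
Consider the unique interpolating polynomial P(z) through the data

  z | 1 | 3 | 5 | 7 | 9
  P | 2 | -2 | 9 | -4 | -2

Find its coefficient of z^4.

The leading coefficient equals the top divided difference P[1,3,5,7,9].
P[1,3] = (-2 - 2) / (3 - 1) = -2
P[3,5] = (9 - (-2)) / (5 - 3) = 11/2
P[5,7] = (-4 - 9) / (7 - 5) = -13/2
P[7,9] = (-2 - (-4)) / (9 - 7) = 1
P[1,3,5] = (11/2 - (-2)) / (5 - 1) = 15/8
P[3,5,7] = (-13/2 - 11/2) / (7 - 3) = -3
P[5,7,9] = (1 - (-13/2)) / (9 - 5) = 15/8
P[1,3,5,7] = (-3 - 15/8) / (7 - 1) = -13/16
P[3,5,7,9] = (15/8 - (-3)) / (9 - 3) = 13/16
P[1,3,5,7,9] = (13/16 - (-13/16)) / (9 - 1) = 13/64

13/64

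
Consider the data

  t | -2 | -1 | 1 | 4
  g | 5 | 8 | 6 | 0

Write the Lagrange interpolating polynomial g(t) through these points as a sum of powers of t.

g(t) = (17/90)t^3 - (43/45)t^2 - (107/90)t + 358/45

Build the Lagrange basis polynomials:
L_0(t) = (t + 1)(t - 1)(t - 4) / [-18] = -(1/18)t^3 + (2/9)t^2 + (1/18)t - 2/9
L_1(t) = (t + 2)(t - 1)(t - 4) / [10] = (1/10)t^3 - (3/10)t^2 - (3/5)t + 4/5
L_2(t) = (t + 2)(t + 1)(t - 4) / [-18] = -(1/18)t^3 + (1/18)t^2 + (5/9)t + 4/9
L_3(t) = (t + 2)(t + 1)(t - 1) / [90] = (1/90)t^3 + (1/45)t^2 - (1/90)t - 1/45
g(t) = 5·L_0 + 8·L_1 + 6·L_2 + 0·L_3
  5·L_0(t) = -(5/18)t^3 + (10/9)t^2 + (5/18)t - 10/9
  8·L_1(t) = (4/5)t^3 - (12/5)t^2 - (24/5)t + 32/5
  6·L_2(t) = -(1/3)t^3 + (1/3)t^2 + (10/3)t + 8/3
  0·L_3(t) = 0
Adding term by term: (17/90)t^3 - (43/45)t^2 - (107/90)t + 358/45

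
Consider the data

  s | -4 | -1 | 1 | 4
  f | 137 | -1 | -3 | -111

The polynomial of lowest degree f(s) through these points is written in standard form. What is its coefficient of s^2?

L_0(s) = (s + 1)(s - 1)(s - 4) / [-120] = -(1/120)s^3 + (1/30)s^2 + (1/120)s - 1/30
L_1(s) = (s + 4)(s - 1)(s - 4) / [30] = (1/30)s^3 - (1/30)s^2 - (8/15)s + 8/15
L_2(s) = (s + 4)(s + 1)(s - 4) / [-30] = -(1/30)s^3 - (1/30)s^2 + (8/15)s + 8/15
L_3(s) = (s + 4)(s + 1)(s - 1) / [120] = (1/120)s^3 + (1/30)s^2 - (1/120)s - 1/30
f(s) = 137·L_0 + (-1)·L_1 + (-3)·L_2 + (-111)·L_3
Only the coefficient of s^2 is needed; take it from each L_i and combine:
137·(1/30) + (-1)·(-1/30) + (-3)·(-1/30) + (-111)·(1/30) = 1

1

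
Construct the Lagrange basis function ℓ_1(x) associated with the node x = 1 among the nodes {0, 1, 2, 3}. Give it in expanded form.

ℓ_1(x) = (1/2)x^3 - (5/2)x^2 + 3x

ℓ_1(x) = x(x - 2)(x - 3) / [(1)·(-1)·(-2)]
       = (x^3 - 5x^2 + 6x) / (2)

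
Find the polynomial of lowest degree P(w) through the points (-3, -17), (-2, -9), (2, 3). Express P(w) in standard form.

Build the Lagrange basis polynomials:
L_0(w) = (w + 2)(w - 2) / [5] = (1/5)w^2 - 4/5
L_1(w) = (w + 3)(w - 2) / [-4] = -(1/4)w^2 - (1/4)w + 3/2
L_2(w) = (w + 3)(w + 2) / [20] = (1/20)w^2 + (1/4)w + 3/10
P(w) = (-17)·L_0 + (-9)·L_1 + 3·L_2
  (-17)·L_0(w) = -(17/5)w^2 + 68/5
  (-9)·L_1(w) = (9/4)w^2 + (9/4)w - 27/2
  3·L_2(w) = (3/20)w^2 + (3/4)w + 9/10
Adding term by term: -w^2 + 3w + 1

P(w) = -w^2 + 3w + 1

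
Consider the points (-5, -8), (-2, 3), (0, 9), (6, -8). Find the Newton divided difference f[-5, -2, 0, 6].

-13/240

f[-5,-2] = (3 - (-8)) / (-2 - (-5)) = 11/3
f[-2,0] = (9 - 3) / (0 - (-2)) = 3
f[0,6] = (-8 - 9) / (6 - 0) = -17/6
f[-5,-2,0] = (3 - 11/3) / (0 - (-5)) = -2/15
f[-2,0,6] = (-17/6 - 3) / (6 - (-2)) = -35/48
f[-5,-2,0,6] = (-35/48 - (-2/15)) / (6 - (-5)) = -13/240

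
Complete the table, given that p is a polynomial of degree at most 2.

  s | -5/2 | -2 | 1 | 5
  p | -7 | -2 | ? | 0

72/5

The 3 known values determine p uniquely (degree ≤ 2).
Evaluate each Lagrange basis at s = 1:
L_0(1) = (3)·(-4)/[(-1/2)·(-15/2)] = -16/5
L_1(1) = (7/2)·(-4)/[(1/2)·(-7)] = 4
L_2(1) = (7/2)·(3)/[(15/2)·(7)] = 1/5
Sum: (-7)·(-16/5) + (-2)·(4) + 0 = 72/5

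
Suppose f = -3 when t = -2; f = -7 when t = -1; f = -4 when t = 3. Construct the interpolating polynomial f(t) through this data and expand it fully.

f(t) = (19/20)t^2 - (23/20)t - 91/10

Build the Lagrange basis polynomials:
L_0(t) = (t + 1)(t - 3) / [5] = (1/5)t^2 - (2/5)t - 3/5
L_1(t) = (t + 2)(t - 3) / [-4] = -(1/4)t^2 + (1/4)t + 3/2
L_2(t) = (t + 2)(t + 1) / [20] = (1/20)t^2 + (3/20)t + 1/10
f(t) = (-3)·L_0 + (-7)·L_1 + (-4)·L_2
  (-3)·L_0(t) = -(3/5)t^2 + (6/5)t + 9/5
  (-7)·L_1(t) = (7/4)t^2 - (7/4)t - 21/2
  (-4)·L_2(t) = -(1/5)t^2 - (3/5)t - 2/5
Adding term by term: (19/20)t^2 - (23/20)t - 91/10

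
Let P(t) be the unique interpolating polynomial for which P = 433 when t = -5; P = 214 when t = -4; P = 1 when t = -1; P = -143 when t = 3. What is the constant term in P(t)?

-2

Build the Lagrange basis polynomials:
L_0(t) = (t + 4)(t + 1)(t - 3) / [-32] = -(1/32)t^3 - (1/16)t^2 + (11/32)t + 3/8
L_1(t) = (t + 5)(t + 1)(t - 3) / [21] = (1/21)t^3 + (1/7)t^2 - (13/21)t - 5/7
L_2(t) = (t + 5)(t + 4)(t - 3) / [-48] = -(1/48)t^3 - (1/8)t^2 + (7/48)t + 5/4
L_3(t) = (t + 5)(t + 4)(t + 1) / [224] = (1/224)t^3 + (5/112)t^2 + (29/224)t + 5/56
P(t) = 433·L_0 + 214·L_1 + 1·L_2 + (-143)·L_3
Only the constant term is needed; take it from each L_i and combine:
433·(3/8) + 214·(-5/7) + 1·(5/4) + (-143)·(5/56) = -2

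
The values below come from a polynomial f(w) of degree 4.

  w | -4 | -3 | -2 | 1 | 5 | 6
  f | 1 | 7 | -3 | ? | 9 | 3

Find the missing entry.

The 5 known values determine f uniquely (degree ≤ 4).
L_0(1) = (4)·(3)·(-4)·(-5)/[(-1)·(-2)·(-9)·(-10)] = 4/3
L_1(1) = (5)·(3)·(-4)·(-5)/[(1)·(-1)·(-8)·(-9)] = -25/6
L_2(1) = (5)·(4)·(-4)·(-5)/[(2)·(1)·(-7)·(-8)] = 25/7
L_3(1) = (5)·(4)·(3)·(-5)/[(9)·(8)·(7)·(-1)] = 25/42
L_4(1) = (5)·(4)·(3)·(-4)/[(10)·(9)·(8)·(1)] = -1/3
Sum: 1·(4/3) + 7·(-25/6) + (-3)·(25/7) + 9·(25/42) + 3·(-1/3) = -718/21

-718/21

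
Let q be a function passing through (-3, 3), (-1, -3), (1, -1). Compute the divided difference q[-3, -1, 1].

1

q[-3,-1] = (-3 - 3) / (-1 - (-3)) = -3
q[-1,1] = (-1 - (-3)) / (1 - (-1)) = 1
q[-3,-1,1] = (1 - (-3)) / (1 - (-3)) = 1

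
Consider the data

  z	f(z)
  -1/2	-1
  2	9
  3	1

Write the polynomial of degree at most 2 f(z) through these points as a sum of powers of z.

Newton's divided differences:
f[-1/2,2] = (9 - (-1)) / (2 - (-1/2)) = 4
f[2,3] = (1 - 9) / (3 - 2) = -8
f[-1/2,2,3] = (-8 - 4) / (3 - (-1/2)) = -24/7
f(z) = -1 + 4·(z + 1/2) + (-24/7)·(z + 1/2)(z - 2)
Expanding: f(z) = -(24/7)z^2 + (64/7)z + 31/7

f(z) = -(24/7)z^2 + (64/7)z + 31/7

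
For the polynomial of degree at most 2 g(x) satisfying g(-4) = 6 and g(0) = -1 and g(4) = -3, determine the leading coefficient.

5/32

Build the Lagrange basis polynomials:
L_0(x) = x(x - 4) / [32] = (1/32)x^2 - (1/8)x
L_1(x) = (x + 4)(x - 4) / [-16] = -(1/16)x^2 + 1
L_2(x) = (x + 4)x / [32] = (1/32)x^2 + (1/8)x
g(x) = 6·L_0 + (-1)·L_1 + (-3)·L_2
Only the coefficient of x^2 is needed; take it from each L_i and combine:
6·(1/32) + (-1)·(-1/16) + (-3)·(1/32) = 5/32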